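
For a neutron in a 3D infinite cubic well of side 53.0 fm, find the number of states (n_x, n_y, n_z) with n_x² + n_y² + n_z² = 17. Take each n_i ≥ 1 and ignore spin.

The level has n_x² + n_y² + n_z² = 17. The ordered positive-integer solutions are (2, 2, 3), (2, 3, 2), (3, 2, 2).
That gives 3 states.

degeneracy = 3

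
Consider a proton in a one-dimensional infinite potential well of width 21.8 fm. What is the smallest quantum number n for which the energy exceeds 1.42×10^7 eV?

n = 6

E_1 = h²/(8m_pL²) = 6.902×10^-14 J = 4.308×10^5 eV.
Need n² > 1.42×10^7/4.308×10^5 = 32.96, i.e. n > 5.741.
The smallest integer satisfying this is n = 6.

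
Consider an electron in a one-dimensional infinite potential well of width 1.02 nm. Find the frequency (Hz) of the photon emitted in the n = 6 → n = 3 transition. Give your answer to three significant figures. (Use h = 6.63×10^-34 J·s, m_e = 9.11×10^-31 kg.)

f = 2.36×10^15 Hz

E_1 = h²/(8m_eL²) = 5.797×10^-20 J and ΔE = (6² − 3²)E_1 = 1.565×10^-18 J.
f = ΔE/h = 1.565×10^-18/6.63×10^-34 = 2.36×10^15 Hz.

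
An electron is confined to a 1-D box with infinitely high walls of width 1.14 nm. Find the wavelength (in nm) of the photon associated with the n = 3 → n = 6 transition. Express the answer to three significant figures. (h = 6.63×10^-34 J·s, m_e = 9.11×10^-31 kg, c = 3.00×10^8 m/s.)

λ = 159 nm

E_1 = h²/(8m_eL²) = 4.641×10^-20 J, so ΔE = (6² − 3²)E_1 = 1.253×10^-18 J.
λ = hc/ΔE = (6.63×10^-34·3.00×10^8)/1.253×10^-18 = 1.59×10^-7 m = 159 nm.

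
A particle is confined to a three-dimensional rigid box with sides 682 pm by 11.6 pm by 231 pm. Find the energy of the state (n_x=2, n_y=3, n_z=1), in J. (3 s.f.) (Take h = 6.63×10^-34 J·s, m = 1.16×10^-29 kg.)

For a 3D rectangular well E = (h²/8m)·Σ n_i²/L_i² = (6.63×10^-34)²/(8·1.16×10^-29) · [2²/(682 pm)² + 3²/(11.6 pm)² + 1²/(231 pm)²].
Evaluating gives E = 3.17×10^-16 J.

E = 3.17×10^-16 J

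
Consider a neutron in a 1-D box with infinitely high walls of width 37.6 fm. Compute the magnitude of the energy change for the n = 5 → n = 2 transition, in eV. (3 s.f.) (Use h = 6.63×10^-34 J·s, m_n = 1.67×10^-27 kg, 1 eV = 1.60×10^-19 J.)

E_1 = h²/(8m_nL²) = 2.327×10^-14 J.
|ΔE| = |5² − 2²|·E_1 = 21·2.327×10^-14 J = 4.887×10^-13 J = 3.05×10^6 eV.

|ΔE| = 3.05×10^6 eV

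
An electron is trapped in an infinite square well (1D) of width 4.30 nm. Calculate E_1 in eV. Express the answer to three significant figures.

E_1 = 0.0203 eV

For an infinite well E_n = n²h²/(8m_eL²), so E_1 = h²/(8m_eL²) = (6.626×10^-34)²/(8·9.109×10^-31·(4.30×10^-9 m)²) = 3.258×10^-21 J.
Converting, E_1 = 3.258×10^-21 J / (1.602×10^-19 J/eV) = 0.0203 eV.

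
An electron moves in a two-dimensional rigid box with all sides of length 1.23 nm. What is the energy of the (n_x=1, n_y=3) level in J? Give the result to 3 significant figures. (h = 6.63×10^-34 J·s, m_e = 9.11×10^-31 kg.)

For a 2D rectangular well E = (h²/8m_e)·Σ n_i²/L_i² = (6.63×10^-34)²/(8·9.11×10^-31) · [1²/(1.23 nm)² + 3²/(1.23 nm)²].
Evaluating gives E = 3.99×10^-19 J.

E = 3.99×10^-19 J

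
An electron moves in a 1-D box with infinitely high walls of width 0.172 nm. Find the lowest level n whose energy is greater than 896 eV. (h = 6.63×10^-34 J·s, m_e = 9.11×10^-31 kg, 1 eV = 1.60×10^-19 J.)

n = 9

E_1 = h²/(8m_eL²) = 2.039×10^-18 J = 12.74 eV.
Need n² > 896/12.74 = 70.33, i.e. n > 8.386.
The smallest integer satisfying this is n = 9.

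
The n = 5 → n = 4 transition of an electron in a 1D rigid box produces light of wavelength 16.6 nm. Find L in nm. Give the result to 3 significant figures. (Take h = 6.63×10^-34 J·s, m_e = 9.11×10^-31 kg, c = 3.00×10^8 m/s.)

L = 0.213 nm

The photon carries ΔE = hc/λ = 6.63×10^-34·3.00×10^8/1.66×10^-8 m = 1.198×10^-17 J.
Since ΔE = (5² − 4²)E_1, E_1 = 1.331×10^-18 J, and L = h/√(8m_eE_1) = 2.13×10^-10 m = 0.213 nm.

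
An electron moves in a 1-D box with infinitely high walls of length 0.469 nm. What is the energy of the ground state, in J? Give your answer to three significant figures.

E_1 = 2.74×10^-19 J

For an infinite well E_n = n²h²/(8m_eL²), so E_1 = h²/(8m_eL²) = (6.626×10^-34)²/(8·9.109×10^-31·(4.69×10^-10 m)²) = 2.739×10^-19 J.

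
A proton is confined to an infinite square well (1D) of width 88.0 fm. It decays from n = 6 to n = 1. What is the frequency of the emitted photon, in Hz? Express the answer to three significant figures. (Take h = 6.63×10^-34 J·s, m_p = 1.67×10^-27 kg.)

f = 2.24×10^20 Hz

E_1 = h²/(8m_pL²) = 4.249×10^-15 J and ΔE = (6² − 1²)E_1 = 1.487×10^-13 J.
f = ΔE/h = 1.487×10^-13/6.63×10^-34 = 2.24×10^20 Hz.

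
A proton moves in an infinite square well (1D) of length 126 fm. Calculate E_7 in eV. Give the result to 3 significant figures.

For an infinite well E_n = n²h²/(8m_pL²), so E_1 = h²/(8m_pL²) = (6.626×10^-34)²/(8·1.673×10^-27·(1.26×10^-13 m)²) = 2.066×10^-15 J.
Then E_7 = 7²·E_1 = 49·2.066×10^-15 J = 1.012×10^-13 J.
Converting, E_7 = 1.012×10^-13 J / (1.602×10^-19 J/eV) = 6.32×10^5 eV.

E_7 = 6.32×10^5 eV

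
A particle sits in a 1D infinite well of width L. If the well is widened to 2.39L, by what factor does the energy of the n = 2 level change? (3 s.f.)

E_n ∝ 1/L², so the energy scales by 1/2.39² = 0.175.

0.175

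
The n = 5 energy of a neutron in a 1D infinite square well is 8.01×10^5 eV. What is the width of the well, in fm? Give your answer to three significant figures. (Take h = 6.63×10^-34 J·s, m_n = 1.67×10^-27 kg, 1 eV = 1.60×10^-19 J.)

From E_n = n²h²/(8m_nL²), L = n·h/√(8m_nE_n).
E_5 = 8.01×10^5 eV = 1.282×10^-13 J, so L = 5·6.63×10^-34/√(8·1.67×10^-27·1.282×10^-13) = 8.01×10^-14 m = 80.1 fm.

L = 80.1 fm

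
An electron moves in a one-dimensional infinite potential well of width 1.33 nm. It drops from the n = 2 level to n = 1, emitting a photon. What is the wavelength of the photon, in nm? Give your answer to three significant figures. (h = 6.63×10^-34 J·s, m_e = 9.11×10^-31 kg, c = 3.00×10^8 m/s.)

E_1 = h²/(8m_eL²) = 3.410×10^-20 J, so ΔE = (2² − 1²)E_1 = 1.023×10^-19 J.
λ = hc/ΔE = (6.63×10^-34·3.00×10^8)/1.023×10^-19 = 1.94×10^-6 m = 1.94×10^3 nm.

λ = 1.94×10^3 nm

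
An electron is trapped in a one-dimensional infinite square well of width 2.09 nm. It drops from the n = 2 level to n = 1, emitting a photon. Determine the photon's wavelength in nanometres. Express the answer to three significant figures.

E_1 = h²/(8m_eL²) = 1.379×10^-20 J, so ΔE = (2² − 1²)E_1 = 4.137×10^-20 J.
λ = hc/ΔE = (6.626×10^-34·2.998×10^8)/4.137×10^-20 = 4.80×10^-6 m = 4.80×10^3 nm.

λ = 4.80×10^3 nm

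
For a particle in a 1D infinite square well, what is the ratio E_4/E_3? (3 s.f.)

1.78

E_n ∝ n², so E_4/E_3 = 4²/3² = 16/9 = 1.78.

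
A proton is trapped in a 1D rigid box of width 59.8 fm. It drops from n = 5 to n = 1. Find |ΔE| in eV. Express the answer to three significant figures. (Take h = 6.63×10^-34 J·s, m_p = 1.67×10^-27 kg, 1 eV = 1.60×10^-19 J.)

|ΔE| = 1.38×10^6 eV

E_1 = h²/(8m_pL²) = 9.201×10^-15 J.
|ΔE| = |5² − 1²|·E_1 = 24·9.201×10^-15 J = 2.208×10^-13 J = 1.38×10^6 eV.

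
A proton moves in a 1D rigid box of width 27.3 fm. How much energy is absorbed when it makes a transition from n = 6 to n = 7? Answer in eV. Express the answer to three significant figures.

|ΔE| = 3.57×10^6 eV

E_1 = h²/(8m_pL²) = 4.401×10^-14 J.
|ΔE| = |6² − 7²|·E_1 = 13·4.401×10^-14 J = 5.721×10^-13 J = 3.57×10^6 eV.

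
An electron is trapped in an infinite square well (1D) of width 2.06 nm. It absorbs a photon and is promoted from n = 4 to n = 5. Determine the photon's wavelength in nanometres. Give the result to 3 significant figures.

λ = 1.55×10^3 nm

E_1 = h²/(8m_eL²) = 1.420×10^-20 J, so ΔE = (5² − 4²)E_1 = 1.278×10^-19 J.
λ = hc/ΔE = (6.626×10^-34·2.998×10^8)/1.278×10^-19 = 1.55×10^-6 m = 1.55×10^3 nm.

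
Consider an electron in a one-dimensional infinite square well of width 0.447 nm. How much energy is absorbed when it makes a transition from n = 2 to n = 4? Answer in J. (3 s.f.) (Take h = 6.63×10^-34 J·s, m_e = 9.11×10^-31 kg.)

|ΔE| = 3.62×10^-18 J

E_1 = h²/(8m_eL²) = 3.019×10^-19 J.
|ΔE| = |2² − 4²|·E_1 = 12·3.019×10^-19 J = 3.62×10^-18 J.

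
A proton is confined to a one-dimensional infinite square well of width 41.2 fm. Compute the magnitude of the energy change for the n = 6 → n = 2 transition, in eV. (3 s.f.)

E_1 = h²/(8m_pL²) = 1.933×10^-14 J.
|ΔE| = |6² − 2²|·E_1 = 32·1.933×10^-14 J = 6.186×10^-13 J = 3.86×10^6 eV.

|ΔE| = 3.86×10^6 eV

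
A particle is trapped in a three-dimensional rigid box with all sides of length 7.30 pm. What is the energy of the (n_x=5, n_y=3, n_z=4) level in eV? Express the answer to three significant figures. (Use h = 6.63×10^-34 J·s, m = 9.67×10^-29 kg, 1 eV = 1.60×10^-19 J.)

E = 3.33×10^3 eV

For a 3D rectangular well E = (h²/8m)·Σ n_i²/L_i² = (6.63×10^-34)²/(8·9.67×10^-29) · [5²/(7.30 pm)² + 3²/(7.30 pm)² + 4²/(7.30 pm)²].
Evaluating gives E = 5.331×10^-16 J = 3.33×10^3 eV.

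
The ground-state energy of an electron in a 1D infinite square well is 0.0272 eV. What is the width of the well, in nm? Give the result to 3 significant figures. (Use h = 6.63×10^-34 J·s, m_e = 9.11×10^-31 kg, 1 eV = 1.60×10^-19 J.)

L = 3.72 nm

From E_n = n²h²/(8m_eL²), L = n·h/√(8m_eE_n).
E_1 = 0.0272 eV = 4.352×10^-21 J, so L = 1·6.63×10^-34/√(8·9.11×10^-31·4.352×10^-21) = 3.72×10^-9 m = 3.72 nm.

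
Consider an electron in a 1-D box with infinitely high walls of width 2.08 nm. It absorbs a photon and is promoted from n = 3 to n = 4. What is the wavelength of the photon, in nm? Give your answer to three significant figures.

λ = 2.04×10^3 nm

E_1 = h²/(8m_eL²) = 1.393×10^-20 J, so ΔE = (4² − 3²)E_1 = 9.751×10^-20 J.
λ = hc/ΔE = (6.626×10^-34·2.998×10^8)/9.751×10^-20 = 2.04×10^-6 m = 2.04×10^3 nm.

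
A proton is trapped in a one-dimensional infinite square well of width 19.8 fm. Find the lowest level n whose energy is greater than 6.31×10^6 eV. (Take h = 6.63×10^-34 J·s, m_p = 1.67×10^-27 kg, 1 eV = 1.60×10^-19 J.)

E_1 = h²/(8m_pL²) = 8.392×10^-14 J = 5.245×10^5 eV.
Need n² > 6.31×10^6/5.245×10^5 = 12.03, i.e. n > 3.468.
The smallest integer satisfying this is n = 4.

n = 4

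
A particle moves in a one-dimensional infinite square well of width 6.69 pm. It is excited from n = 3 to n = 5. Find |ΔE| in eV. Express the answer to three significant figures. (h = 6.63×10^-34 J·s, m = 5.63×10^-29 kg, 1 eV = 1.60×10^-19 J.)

E_1 = h²/(8mL²) = 2.181×10^-17 J.
|ΔE| = |3² − 5²|·E_1 = 16·2.181×10^-17 J = 3.490×10^-16 J = 2.18×10^3 eV.

|ΔE| = 2.18×10^3 eV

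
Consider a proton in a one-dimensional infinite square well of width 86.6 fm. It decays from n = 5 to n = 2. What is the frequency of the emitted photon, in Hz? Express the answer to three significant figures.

E_1 = h²/(8m_pL²) = 4.374×10^-15 J and ΔE = (5² − 2²)E_1 = 9.185×10^-14 J.
f = ΔE/h = 9.185×10^-14/6.626×10^-34 = 1.39×10^20 Hz.

f = 1.39×10^20 Hz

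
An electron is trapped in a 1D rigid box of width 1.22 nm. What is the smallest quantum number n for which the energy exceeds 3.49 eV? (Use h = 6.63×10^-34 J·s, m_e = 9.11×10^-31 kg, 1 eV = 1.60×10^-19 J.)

n = 4

E_1 = h²/(8m_eL²) = 4.052×10^-20 J = 0.2533 eV.
Need n² > 3.49/0.2533 = 13.78, i.e. n > 3.712.
The smallest integer satisfying this is n = 4.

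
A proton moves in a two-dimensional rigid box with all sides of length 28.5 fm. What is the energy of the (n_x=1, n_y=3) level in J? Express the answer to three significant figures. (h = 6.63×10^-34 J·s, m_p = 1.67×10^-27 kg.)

E = 4.05×10^-13 J

For a 2D rectangular well E = (h²/8m_p)·Σ n_i²/L_i² = (6.63×10^-34)²/(8·1.67×10^-27) · [1²/(28.5 fm)² + 3²/(28.5 fm)²].
Evaluating gives E = 4.05×10^-13 J.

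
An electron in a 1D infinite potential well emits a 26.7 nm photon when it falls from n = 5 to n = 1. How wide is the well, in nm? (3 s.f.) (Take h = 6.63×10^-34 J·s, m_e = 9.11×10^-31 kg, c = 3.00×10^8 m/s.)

The photon carries ΔE = hc/λ = 6.63×10^-34·3.00×10^8/2.67×10^-8 m = 7.449×10^-18 J.
Since ΔE = (5² − 1²)E_1, E_1 = 3.104×10^-19 J, and L = h/√(8m_eE_1) = 4.41×10^-10 m = 0.441 nm.

L = 0.441 nm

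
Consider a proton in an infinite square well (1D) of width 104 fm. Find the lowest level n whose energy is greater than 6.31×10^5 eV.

n = 6

E_1 = h²/(8m_pL²) = 3.033×10^-15 J = 1.893×10^4 eV.
Need n² > 6.31×10^5/1.893×10^4 = 33.33, i.e. n > 5.773.
The smallest integer satisfying this is n = 6.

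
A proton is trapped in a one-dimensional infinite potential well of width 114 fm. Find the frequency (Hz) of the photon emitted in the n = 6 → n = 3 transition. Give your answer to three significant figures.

E_1 = h²/(8m_pL²) = 2.524×10^-15 J and ΔE = (6² − 3²)E_1 = 6.815×10^-14 J.
f = ΔE/h = 6.815×10^-14/6.626×10^-34 = 1.03×10^20 Hz.

f = 1.03×10^20 Hz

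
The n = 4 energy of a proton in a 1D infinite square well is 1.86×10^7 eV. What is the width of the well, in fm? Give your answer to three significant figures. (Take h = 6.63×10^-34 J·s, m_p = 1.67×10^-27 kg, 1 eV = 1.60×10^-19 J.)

L = 13.3 fm

From E_n = n²h²/(8m_pL²), L = n·h/√(8m_pE_n).
E_4 = 1.86×10^7 eV = 2.976×10^-12 J, so L = 4·6.63×10^-34/√(8·1.67×10^-27·2.976×10^-12) = 1.33×10^-14 m = 13.3 fm.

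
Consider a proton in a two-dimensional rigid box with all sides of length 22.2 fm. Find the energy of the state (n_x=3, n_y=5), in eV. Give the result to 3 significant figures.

For a 2D rectangular well E = (h²/8m_p)·Σ n_i²/L_i² = (6.626×10^-34)²/(8·1.673×10^-27) · [3²/(22.2 fm)² + 5²/(22.2 fm)²].
Evaluating gives E = 2.263×10^-12 J = 1.41×10^7 eV.

E = 1.41×10^7 eV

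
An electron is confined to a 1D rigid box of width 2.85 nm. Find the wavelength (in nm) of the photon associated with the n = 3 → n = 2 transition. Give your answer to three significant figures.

λ = 5.36×10^3 nm

E_1 = h²/(8m_eL²) = 7.417×10^-21 J, so ΔE = (3² − 2²)E_1 = 3.709×10^-20 J.
λ = hc/ΔE = (6.626×10^-34·2.998×10^8)/3.709×10^-20 = 5.36×10^-6 m = 5.36×10^3 nm.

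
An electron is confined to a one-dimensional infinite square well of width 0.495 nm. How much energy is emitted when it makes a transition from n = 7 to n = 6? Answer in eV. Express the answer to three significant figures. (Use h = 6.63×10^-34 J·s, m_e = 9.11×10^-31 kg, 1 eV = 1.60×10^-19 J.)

E_1 = h²/(8m_eL²) = 2.462×10^-19 J.
|ΔE| = |7² − 6²|·E_1 = 13·2.462×10^-19 J = 3.201×10^-18 J = 20.0 eV.

|ΔE| = 20.0 eV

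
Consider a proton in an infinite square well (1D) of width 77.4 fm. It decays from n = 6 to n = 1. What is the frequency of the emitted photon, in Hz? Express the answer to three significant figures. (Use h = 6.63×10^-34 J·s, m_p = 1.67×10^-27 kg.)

E_1 = h²/(8m_pL²) = 5.492×10^-15 J and ΔE = (6² − 1²)E_1 = 1.922×10^-13 J.
f = ΔE/h = 1.922×10^-13/6.63×10^-34 = 2.90×10^20 Hz.

f = 2.90×10^20 Hz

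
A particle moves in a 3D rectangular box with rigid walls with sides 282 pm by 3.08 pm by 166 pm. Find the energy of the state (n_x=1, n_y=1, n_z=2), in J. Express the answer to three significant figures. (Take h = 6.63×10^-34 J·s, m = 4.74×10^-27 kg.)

E = 1.22×10^-18 J

For a 3D rectangular well E = (h²/8m)·Σ n_i²/L_i² = (6.63×10^-34)²/(8·4.74×10^-27) · [1²/(282 pm)² + 1²/(3.08 pm)² + 2²/(166 pm)²].
Evaluating gives E = 1.22×10^-18 J.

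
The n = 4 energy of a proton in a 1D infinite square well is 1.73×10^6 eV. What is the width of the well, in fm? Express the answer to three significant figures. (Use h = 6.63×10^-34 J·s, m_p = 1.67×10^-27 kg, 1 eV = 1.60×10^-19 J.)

L = 43.6 fm

From E_n = n²h²/(8m_pL²), L = n·h/√(8m_pE_n).
E_4 = 1.73×10^6 eV = 2.768×10^-13 J, so L = 4·6.63×10^-34/√(8·1.67×10^-27·2.768×10^-13) = 4.36×10^-14 m = 43.6 fm.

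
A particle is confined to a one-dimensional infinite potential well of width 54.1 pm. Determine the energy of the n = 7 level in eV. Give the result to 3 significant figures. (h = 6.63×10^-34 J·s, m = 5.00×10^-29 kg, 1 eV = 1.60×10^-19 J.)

For an infinite well E_n = n²h²/(8mL²), so E_1 = h²/(8mL²) = (6.63×10^-34)²/(8·5.00×10^-29·(5.41×10^-11 m)²) = 3.755×10^-19 J.
Then E_7 = 7²·E_1 = 49·3.755×10^-19 J = 1.840×10^-17 J.
Converting, E_7 = 1.840×10^-17 J / (1.60×10^-19 J/eV) = 115 eV.

E_7 = 115 eV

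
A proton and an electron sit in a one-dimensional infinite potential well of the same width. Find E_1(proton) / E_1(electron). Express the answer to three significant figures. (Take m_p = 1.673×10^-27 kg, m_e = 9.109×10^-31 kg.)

E_n ∝ 1/m at fixed n and L, so the ratio is m_e/m_p = 9.109×10^-31/1.673×10^-27 = 5.44×10^-4.

5.44×10^-4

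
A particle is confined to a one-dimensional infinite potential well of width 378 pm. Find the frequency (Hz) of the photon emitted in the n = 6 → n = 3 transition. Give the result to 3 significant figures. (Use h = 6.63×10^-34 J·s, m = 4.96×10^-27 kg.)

E_1 = h²/(8mL²) = 7.753×10^-23 J and ΔE = (6² − 3²)E_1 = 2.093×10^-21 J.
f = ΔE/h = 2.093×10^-21/6.63×10^-34 = 3.16×10^12 Hz.

f = 3.16×10^12 Hz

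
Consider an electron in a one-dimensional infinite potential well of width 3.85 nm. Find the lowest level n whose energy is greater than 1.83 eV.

n = 9

E_1 = h²/(8m_eL²) = 4.065×10^-21 J = 0.02537 eV.
Need n² > 1.83/0.02537 = 72.13, i.e. n > 8.493.
The smallest integer satisfying this is n = 9.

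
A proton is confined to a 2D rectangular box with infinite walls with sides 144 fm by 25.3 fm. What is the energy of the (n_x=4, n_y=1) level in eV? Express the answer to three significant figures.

E = 4.78×10^5 eV

For a 2D rectangular well E = (h²/8m_p)·Σ n_i²/L_i² = (6.626×10^-34)²/(8·1.673×10^-27) · [4²/(144 fm)² + 1²/(25.3 fm)²].
Evaluating gives E = 7.656×10^-14 J = 4.78×10^5 eV.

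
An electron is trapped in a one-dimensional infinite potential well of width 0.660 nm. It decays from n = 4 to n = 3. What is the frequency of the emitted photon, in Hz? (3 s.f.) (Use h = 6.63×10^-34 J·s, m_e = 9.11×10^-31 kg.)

E_1 = h²/(8m_eL²) = 1.385×10^-19 J and ΔE = (4² − 3²)E_1 = 9.695×10^-19 J.
f = ΔE/h = 9.695×10^-19/6.63×10^-34 = 1.46×10^15 Hz.

f = 1.46×10^15 Hz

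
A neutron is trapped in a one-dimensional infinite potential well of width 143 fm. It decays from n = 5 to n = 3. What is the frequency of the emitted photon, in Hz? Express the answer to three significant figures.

E_1 = h²/(8m_nL²) = 1.602×10^-15 J and ΔE = (5² − 3²)E_1 = 2.563×10^-14 J.
f = ΔE/h = 2.563×10^-14/6.626×10^-34 = 3.87×10^19 Hz.

f = 3.87×10^19 Hz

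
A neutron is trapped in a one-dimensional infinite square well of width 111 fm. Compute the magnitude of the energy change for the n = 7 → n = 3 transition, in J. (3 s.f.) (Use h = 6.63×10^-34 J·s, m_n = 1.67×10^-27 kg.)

|ΔE| = 1.07×10^-13 J

E_1 = h²/(8m_nL²) = 2.670×10^-15 J.
|ΔE| = |7² − 3²|·E_1 = 40·2.670×10^-15 J = 1.07×10^-13 J.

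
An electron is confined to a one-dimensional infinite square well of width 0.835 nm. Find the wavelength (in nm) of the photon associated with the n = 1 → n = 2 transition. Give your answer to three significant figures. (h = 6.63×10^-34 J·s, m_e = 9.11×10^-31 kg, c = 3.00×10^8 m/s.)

E_1 = h²/(8m_eL²) = 8.651×10^-20 J, so ΔE = (2² − 1²)E_1 = 2.595×10^-19 J.
λ = hc/ΔE = (6.63×10^-34·3.00×10^8)/2.595×10^-19 = 7.66×10^-7 m = 766 nm.

λ = 766 nm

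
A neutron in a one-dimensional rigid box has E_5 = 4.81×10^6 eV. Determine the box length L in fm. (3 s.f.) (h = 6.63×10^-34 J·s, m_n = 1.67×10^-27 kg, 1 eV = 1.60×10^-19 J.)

L = 32.7 fm

From E_n = n²h²/(8m_nL²), L = n·h/√(8m_nE_n).
E_5 = 4.81×10^6 eV = 7.696×10^-13 J, so L = 5·6.63×10^-34/√(8·1.67×10^-27·7.696×10^-13) = 3.27×10^-14 m = 32.7 fm.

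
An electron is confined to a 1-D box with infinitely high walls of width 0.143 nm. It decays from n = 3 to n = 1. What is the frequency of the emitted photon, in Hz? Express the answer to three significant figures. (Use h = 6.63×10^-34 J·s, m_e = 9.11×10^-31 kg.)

f = 3.56×10^16 Hz

E_1 = h²/(8m_eL²) = 2.949×10^-18 J and ΔE = (3² − 1²)E_1 = 2.359×10^-17 J.
f = ΔE/h = 2.359×10^-17/6.63×10^-34 = 3.56×10^16 Hz.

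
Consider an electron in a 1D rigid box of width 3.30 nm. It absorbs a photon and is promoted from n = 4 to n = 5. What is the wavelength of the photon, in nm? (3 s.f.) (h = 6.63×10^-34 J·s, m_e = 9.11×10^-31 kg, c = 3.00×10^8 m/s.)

λ = 3.99×10^3 nm

E_1 = h²/(8m_eL²) = 5.538×10^-21 J, so ΔE = (5² − 4²)E_1 = 4.984×10^-20 J.
λ = hc/ΔE = (6.63×10^-34·3.00×10^8)/4.984×10^-20 = 3.99×10^-6 m = 3.99×10^3 nm.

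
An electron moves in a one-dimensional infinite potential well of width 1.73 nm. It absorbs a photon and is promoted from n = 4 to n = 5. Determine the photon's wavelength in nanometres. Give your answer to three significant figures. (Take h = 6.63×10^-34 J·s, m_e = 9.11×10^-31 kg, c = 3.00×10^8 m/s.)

E_1 = h²/(8m_eL²) = 2.015×10^-20 J, so ΔE = (5² − 4²)E_1 = 1.814×10^-19 J.
λ = hc/ΔE = (6.63×10^-34·3.00×10^8)/1.814×10^-19 = 1.10×10^-6 m = 1.10×10^3 nm.

λ = 1.10×10^3 nm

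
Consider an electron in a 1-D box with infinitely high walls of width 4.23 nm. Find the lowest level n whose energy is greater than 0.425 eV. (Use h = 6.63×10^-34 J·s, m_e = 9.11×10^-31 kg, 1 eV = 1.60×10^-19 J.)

n = 5

E_1 = h²/(8m_eL²) = 3.371×10^-21 J = 0.02107 eV.
Need n² > 0.425/0.02107 = 20.17, i.e. n > 4.491.
The smallest integer satisfying this is n = 5.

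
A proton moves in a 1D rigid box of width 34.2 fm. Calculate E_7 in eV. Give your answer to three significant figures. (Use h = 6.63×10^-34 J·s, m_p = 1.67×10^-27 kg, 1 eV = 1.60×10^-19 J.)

E_7 = 8.61×10^6 eV

For an infinite well E_n = n²h²/(8m_pL²), so E_1 = h²/(8m_pL²) = (6.63×10^-34)²/(8·1.67×10^-27·(3.42×10^-14 m)²) = 2.813×10^-14 J.
Then E_7 = 7²·E_1 = 49·2.813×10^-14 J = 1.378×10^-12 J.
Converting, E_7 = 1.378×10^-12 J / (1.60×10^-19 J/eV) = 8.61×10^6 eV.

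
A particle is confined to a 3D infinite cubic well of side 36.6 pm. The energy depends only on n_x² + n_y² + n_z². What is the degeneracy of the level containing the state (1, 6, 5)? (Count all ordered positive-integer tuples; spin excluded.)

The level has n_x² + n_y² + n_z² = 62. The ordered positive-integer solutions are (1, 5, 6), (1, 6, 5), (2, 3, 7), (2, 7, 3), (3, 2, 7), (3, 7, 2), (5, 1, 6), (5, 6, 1), (6, 1, 5), (6, 5, 1), (7, 2, 3), (7, 3, 2).
That gives 12 states.

degeneracy = 12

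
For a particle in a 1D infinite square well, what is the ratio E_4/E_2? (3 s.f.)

E_n ∝ n², so E_4/E_2 = 4²/2² = 16/4 = 4.00.

4.00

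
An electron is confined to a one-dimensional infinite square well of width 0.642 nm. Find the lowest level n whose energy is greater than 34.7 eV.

E_1 = h²/(8m_eL²) = 1.462×10^-19 J = 0.9126 eV.
Need n² > 34.7/0.9126 = 38.02, i.e. n > 6.166.
The smallest integer satisfying this is n = 7.

n = 7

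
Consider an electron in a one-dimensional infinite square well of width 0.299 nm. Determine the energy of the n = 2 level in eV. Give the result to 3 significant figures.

For an infinite well E_n = n²h²/(8m_eL²), so E_1 = h²/(8m_eL²) = (6.626×10^-34)²/(8·9.109×10^-31·(2.99×10^-10 m)²) = 6.739×10^-19 J.
Then E_2 = 2²·E_1 = 4·6.739×10^-19 J = 2.696×10^-18 J.
Converting, E_2 = 2.696×10^-18 J / (1.602×10^-19 J/eV) = 16.8 eV.

E_2 = 16.8 eV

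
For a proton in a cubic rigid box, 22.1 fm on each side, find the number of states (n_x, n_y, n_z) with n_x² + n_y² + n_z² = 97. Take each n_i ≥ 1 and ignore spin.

degeneracy = 3

The level has n_x² + n_y² + n_z² = 97. The ordered positive-integer solutions are (5, 6, 6), (6, 5, 6), (6, 6, 5).
That gives 3 states.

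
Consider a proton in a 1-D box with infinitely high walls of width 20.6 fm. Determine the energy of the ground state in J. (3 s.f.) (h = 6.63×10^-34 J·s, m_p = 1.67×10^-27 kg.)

For an infinite well E_n = n²h²/(8m_pL²), so E_1 = h²/(8m_pL²) = (6.63×10^-34)²/(8·1.67×10^-27·(2.06×10^-14 m)²) = 7.753×10^-14 J.

E_1 = 7.75×10^-14 J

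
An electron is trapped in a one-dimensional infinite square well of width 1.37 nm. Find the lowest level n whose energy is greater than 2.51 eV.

E_1 = h²/(8m_eL²) = 3.210×10^-20 J = 0.2004 eV.
Need n² > 2.51/0.2004 = 12.52, i.e. n > 3.538.
The smallest integer satisfying this is n = 4.

n = 4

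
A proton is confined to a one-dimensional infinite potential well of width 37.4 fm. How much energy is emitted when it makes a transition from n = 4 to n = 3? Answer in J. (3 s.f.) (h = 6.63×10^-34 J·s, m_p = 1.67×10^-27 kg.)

E_1 = h²/(8m_pL²) = 2.352×10^-14 J.
|ΔE| = |4² − 3²|·E_1 = 7·2.352×10^-14 J = 1.65×10^-13 J.

|ΔE| = 1.65×10^-13 J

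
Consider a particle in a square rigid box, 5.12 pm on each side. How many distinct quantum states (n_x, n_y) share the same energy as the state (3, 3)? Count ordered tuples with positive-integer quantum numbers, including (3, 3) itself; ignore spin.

The level has n_x² + n_y² = 18. The ordered positive-integer solutions are (3, 3).
That gives 1 state.

degeneracy = 1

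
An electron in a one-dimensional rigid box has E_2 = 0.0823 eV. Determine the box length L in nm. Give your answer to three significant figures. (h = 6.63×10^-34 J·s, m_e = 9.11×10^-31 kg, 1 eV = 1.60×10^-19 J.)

L = 4.28 nm

From E_n = n²h²/(8m_eL²), L = n·h/√(8m_eE_n).
E_2 = 0.0823 eV = 1.317×10^-20 J, so L = 2·6.63×10^-34/√(8·9.11×10^-31·1.317×10^-20) = 4.28×10^-9 m = 4.28 nm.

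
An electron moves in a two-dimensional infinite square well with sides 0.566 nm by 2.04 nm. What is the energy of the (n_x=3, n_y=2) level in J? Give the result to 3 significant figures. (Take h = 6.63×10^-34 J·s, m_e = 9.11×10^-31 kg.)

E = 1.75×10^-18 J

For a 2D rectangular well E = (h²/8m_e)·Σ n_i²/L_i² = (6.63×10^-34)²/(8·9.11×10^-31) · [3²/(0.566 nm)² + 2²/(2.04 nm)²].
Evaluating gives E = 1.75×10^-18 J.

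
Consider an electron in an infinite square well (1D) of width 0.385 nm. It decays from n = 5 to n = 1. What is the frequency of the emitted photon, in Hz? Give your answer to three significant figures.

f = 1.47×10^16 Hz

E_1 = h²/(8m_eL²) = 4.065×10^-19 J and ΔE = (5² − 1²)E_1 = 9.756×10^-18 J.
f = ΔE/h = 9.756×10^-18/6.626×10^-34 = 1.47×10^16 Hz.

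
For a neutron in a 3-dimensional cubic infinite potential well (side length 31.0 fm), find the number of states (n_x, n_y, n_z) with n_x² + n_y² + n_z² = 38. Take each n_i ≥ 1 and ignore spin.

The level has n_x² + n_y² + n_z² = 38. The ordered positive-integer solutions are (1, 1, 6), (1, 6, 1), (2, 3, 5), (2, 5, 3), (3, 2, 5), (3, 5, 2), (5, 2, 3), (5, 3, 2), (6, 1, 1).
That gives 9 states.

degeneracy = 9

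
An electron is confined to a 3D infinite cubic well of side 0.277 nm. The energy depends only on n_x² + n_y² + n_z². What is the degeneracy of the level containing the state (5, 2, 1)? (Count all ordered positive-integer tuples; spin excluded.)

degeneracy = 6

The level has n_x² + n_y² + n_z² = 30. The ordered positive-integer solutions are (1, 2, 5), (1, 5, 2), (2, 1, 5), (2, 5, 1), (5, 1, 2), (5, 2, 1).
That gives 6 states.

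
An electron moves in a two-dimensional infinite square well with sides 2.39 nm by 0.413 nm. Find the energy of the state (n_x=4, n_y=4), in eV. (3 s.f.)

For a 2D rectangular well E = (h²/8m_e)·Σ n_i²/L_i² = (6.626×10^-34)²/(8·9.109×10^-31) · [4²/(2.39 nm)² + 4²/(0.413 nm)²].
Evaluating gives E = 5.820×10^-18 J = 36.3 eV.

E = 36.3 eV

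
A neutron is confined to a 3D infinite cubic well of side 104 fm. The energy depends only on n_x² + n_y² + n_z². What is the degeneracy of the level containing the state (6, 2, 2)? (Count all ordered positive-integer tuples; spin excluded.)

degeneracy = 3

The level has n_x² + n_y² + n_z² = 44. The ordered positive-integer solutions are (2, 2, 6), (2, 6, 2), (6, 2, 2).
That gives 3 states.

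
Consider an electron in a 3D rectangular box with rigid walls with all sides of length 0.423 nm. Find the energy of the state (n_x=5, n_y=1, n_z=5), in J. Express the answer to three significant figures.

E = 1.72×10^-17 J

For a 3D rectangular well E = (h²/8m_e)·Σ n_i²/L_i² = (6.626×10^-34)²/(8·9.109×10^-31) · [5²/(0.423 nm)² + 1²/(0.423 nm)² + 5²/(0.423 nm)²].
Evaluating gives E = 1.72×10^-17 J.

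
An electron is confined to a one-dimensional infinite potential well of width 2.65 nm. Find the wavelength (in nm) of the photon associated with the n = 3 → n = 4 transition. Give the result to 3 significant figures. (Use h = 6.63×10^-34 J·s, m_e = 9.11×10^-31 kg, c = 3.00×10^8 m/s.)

E_1 = h²/(8m_eL²) = 8.589×10^-21 J, so ΔE = (4² − 3²)E_1 = 6.012×10^-20 J.
λ = hc/ΔE = (6.63×10^-34·3.00×10^8)/6.012×10^-20 = 3.31×10^-6 m = 3.31×10^3 nm.

λ = 3.31×10^3 nm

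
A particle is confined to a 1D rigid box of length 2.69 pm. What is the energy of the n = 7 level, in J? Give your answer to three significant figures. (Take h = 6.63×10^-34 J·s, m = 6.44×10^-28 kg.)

E_7 = 5.78×10^-16 J

For an infinite well E_n = n²h²/(8mL²), so E_1 = h²/(8mL²) = (6.63×10^-34)²/(8·6.44×10^-28·(2.69×10^-12 m)²) = 1.179×10^-17 J.
Then E_7 = 7²·E_1 = 49·1.179×10^-17 J = 5.78×10^-16 J.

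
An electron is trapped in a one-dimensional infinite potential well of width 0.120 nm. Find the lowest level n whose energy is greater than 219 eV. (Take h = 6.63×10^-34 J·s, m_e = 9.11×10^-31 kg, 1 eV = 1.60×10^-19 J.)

E_1 = h²/(8m_eL²) = 4.188×10^-18 J = 26.18 eV.
Need n² > 219/26.18 = 8.365, i.e. n > 2.892.
The smallest integer satisfying this is n = 3.

n = 3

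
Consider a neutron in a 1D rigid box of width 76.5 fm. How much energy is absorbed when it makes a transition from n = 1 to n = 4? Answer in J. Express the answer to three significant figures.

|ΔE| = 8.40×10^-14 J

E_1 = h²/(8m_nL²) = 5.599×10^-15 J.
|ΔE| = |1² − 4²|·E_1 = 15·5.599×10^-15 J = 8.40×10^-14 J.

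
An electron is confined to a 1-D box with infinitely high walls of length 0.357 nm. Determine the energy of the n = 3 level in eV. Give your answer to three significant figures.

For an infinite well E_n = n²h²/(8m_eL²), so E_1 = h²/(8m_eL²) = (6.626×10^-34)²/(8·9.109×10^-31·(3.57×10^-10 m)²) = 4.727×10^-19 J.
Then E_3 = 3²·E_1 = 9·4.727×10^-19 J = 4.254×10^-18 J.
Converting, E_3 = 4.254×10^-18 J / (1.602×10^-19 J/eV) = 26.6 eV.

E_3 = 26.6 eV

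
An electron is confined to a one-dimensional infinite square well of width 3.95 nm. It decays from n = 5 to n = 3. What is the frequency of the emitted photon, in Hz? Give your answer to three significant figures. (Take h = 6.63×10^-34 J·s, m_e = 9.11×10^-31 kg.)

E_1 = h²/(8m_eL²) = 3.866×10^-21 J and ΔE = (5² − 3²)E_1 = 6.186×10^-20 J.
f = ΔE/h = 6.186×10^-20/6.63×10^-34 = 9.33×10^13 Hz.

f = 9.33×10^13 Hz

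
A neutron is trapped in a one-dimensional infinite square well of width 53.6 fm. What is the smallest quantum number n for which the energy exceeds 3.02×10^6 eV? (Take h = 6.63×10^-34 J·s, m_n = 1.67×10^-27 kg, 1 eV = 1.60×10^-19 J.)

E_1 = h²/(8m_nL²) = 1.145×10^-14 J = 7.156×10^4 eV.
Need n² > 3.02×10^6/7.156×10^4 = 42.20, i.e. n > 6.496.
The smallest integer satisfying this is n = 7.

n = 7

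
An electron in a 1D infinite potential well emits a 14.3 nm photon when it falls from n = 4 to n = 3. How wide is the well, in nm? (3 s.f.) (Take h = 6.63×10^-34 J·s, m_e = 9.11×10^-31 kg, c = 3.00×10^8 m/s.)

L = 0.174 nm

The photon carries ΔE = hc/λ = 6.63×10^-34·3.00×10^8/1.43×10^-8 m = 1.391×10^-17 J.
Since ΔE = (4² − 3²)E_1, E_1 = 1.987×10^-18 J, and L = h/√(8m_eE_1) = 1.74×10^-10 m = 0.174 nm.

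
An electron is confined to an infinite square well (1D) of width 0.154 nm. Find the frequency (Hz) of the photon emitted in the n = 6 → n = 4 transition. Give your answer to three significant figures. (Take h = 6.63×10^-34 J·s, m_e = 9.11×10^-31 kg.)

f = 7.67×10^16 Hz

E_1 = h²/(8m_eL²) = 2.543×10^-18 J and ΔE = (6² − 4²)E_1 = 5.086×10^-17 J.
f = ΔE/h = 5.086×10^-17/6.63×10^-34 = 7.67×10^16 Hz.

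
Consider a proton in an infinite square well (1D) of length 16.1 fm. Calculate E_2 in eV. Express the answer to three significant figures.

E_2 = 3.16×10^6 eV

For an infinite well E_n = n²h²/(8m_pL²), so E_1 = h²/(8m_pL²) = (6.626×10^-34)²/(8·1.673×10^-27·(1.61×10^-14 m)²) = 1.266×10^-13 J.
Then E_2 = 2²·E_1 = 4·1.266×10^-13 J = 5.064×10^-13 J.
Converting, E_2 = 5.064×10^-13 J / (1.602×10^-19 J/eV) = 3.16×10^6 eV.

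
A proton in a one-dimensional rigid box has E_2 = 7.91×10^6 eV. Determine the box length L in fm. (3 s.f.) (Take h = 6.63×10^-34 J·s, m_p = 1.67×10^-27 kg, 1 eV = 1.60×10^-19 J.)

L = 10.2 fm

From E_n = n²h²/(8m_pL²), L = n·h/√(8m_pE_n).
E_2 = 7.91×10^6 eV = 1.266×10^-12 J, so L = 2·6.63×10^-34/√(8·1.67×10^-27·1.266×10^-12) = 1.02×10^-14 m = 10.2 fm.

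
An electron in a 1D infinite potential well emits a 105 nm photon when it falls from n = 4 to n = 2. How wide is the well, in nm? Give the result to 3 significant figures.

L = 0.618 nm

The photon carries ΔE = hc/λ = 6.626×10^-34·2.998×10^8/1.05×10^-7 m = 1.892×10^-18 J.
Since ΔE = (4² − 2²)E_1, E_1 = 1.577×10^-19 J, and L = h/√(8m_eE_1) = 6.18×10^-10 m = 0.618 nm.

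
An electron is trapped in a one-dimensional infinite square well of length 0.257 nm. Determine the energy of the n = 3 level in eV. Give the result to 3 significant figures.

E_3 = 51.2 eV

For an infinite well E_n = n²h²/(8m_eL²), so E_1 = h²/(8m_eL²) = (6.626×10^-34)²/(8·9.109×10^-31·(2.57×10^-10 m)²) = 9.122×10^-19 J.
Then E_3 = 3²·E_1 = 9·9.122×10^-19 J = 8.210×10^-18 J.
Converting, E_3 = 8.210×10^-18 J / (1.602×10^-19 J/eV) = 51.2 eV.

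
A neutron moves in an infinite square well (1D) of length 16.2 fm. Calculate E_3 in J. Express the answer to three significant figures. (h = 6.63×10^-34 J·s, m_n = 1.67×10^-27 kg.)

E_3 = 1.13×10^-12 J

For an infinite well E_n = n²h²/(8m_nL²), so E_1 = h²/(8m_nL²) = (6.63×10^-34)²/(8·1.67×10^-27·(1.62×10^-14 m)²) = 1.254×10^-13 J.
Then E_3 = 3²·E_1 = 9·1.254×10^-13 J = 1.13×10^-12 J.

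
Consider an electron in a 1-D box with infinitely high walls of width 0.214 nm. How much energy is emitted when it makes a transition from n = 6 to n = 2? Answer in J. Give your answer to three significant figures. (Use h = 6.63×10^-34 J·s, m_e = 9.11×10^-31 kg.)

|ΔE| = 4.21×10^-17 J

E_1 = h²/(8m_eL²) = 1.317×10^-18 J.
|ΔE| = |6² − 2²|·E_1 = 32·1.317×10^-18 J = 4.21×10^-17 J.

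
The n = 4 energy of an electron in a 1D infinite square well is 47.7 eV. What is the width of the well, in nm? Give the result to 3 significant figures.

From E_n = n²h²/(8m_eL²), L = n·h/√(8m_eE_n).
E_4 = 47.7 eV = 7.642×10^-18 J, so L = 4·6.626×10^-34/√(8·9.109×10^-31·7.642×10^-18) = 3.55×10^-10 m = 0.355 nm.

L = 0.355 nm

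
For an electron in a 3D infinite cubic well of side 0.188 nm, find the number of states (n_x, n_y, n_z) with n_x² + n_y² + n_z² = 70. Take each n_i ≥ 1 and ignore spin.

degeneracy = 6

The level has n_x² + n_y² + n_z² = 70. The ordered positive-integer solutions are (3, 5, 6), (3, 6, 5), (5, 3, 6), (5, 6, 3), (6, 3, 5), (6, 5, 3).
That gives 6 states.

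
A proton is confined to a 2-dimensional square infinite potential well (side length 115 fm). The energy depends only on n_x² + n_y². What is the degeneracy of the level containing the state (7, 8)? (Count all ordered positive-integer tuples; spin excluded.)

degeneracy = 2

The level has n_x² + n_y² = 113. The ordered positive-integer solutions are (7, 8), (8, 7).
That gives 2 states.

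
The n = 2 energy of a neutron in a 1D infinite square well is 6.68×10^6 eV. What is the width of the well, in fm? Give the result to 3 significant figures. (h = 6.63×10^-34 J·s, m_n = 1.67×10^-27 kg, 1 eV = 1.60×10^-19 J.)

From E_n = n²h²/(8m_nL²), L = n·h/√(8m_nE_n).
E_2 = 6.68×10^6 eV = 1.069×10^-12 J, so L = 2·6.63×10^-34/√(8·1.67×10^-27·1.069×10^-12) = 1.11×10^-14 m = 11.1 fm.

L = 11.1 fm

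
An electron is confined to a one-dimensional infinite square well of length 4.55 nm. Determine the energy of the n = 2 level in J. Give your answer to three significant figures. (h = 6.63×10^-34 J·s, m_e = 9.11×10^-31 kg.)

E_2 = 1.17×10^-20 J

For an infinite well E_n = n²h²/(8m_eL²), so E_1 = h²/(8m_eL²) = (6.63×10^-34)²/(8·9.11×10^-31·(4.55×10^-9 m)²) = 2.913×10^-21 J.
Then E_2 = 2²·E_1 = 4·2.913×10^-21 J = 1.17×10^-20 J.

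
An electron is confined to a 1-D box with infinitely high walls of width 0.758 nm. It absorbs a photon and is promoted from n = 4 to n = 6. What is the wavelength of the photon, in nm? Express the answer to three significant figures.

λ = 94.7 nm

E_1 = h²/(8m_eL²) = 1.049×10^-19 J, so ΔE = (6² − 4²)E_1 = 2.098×10^-18 J.
λ = hc/ΔE = (6.626×10^-34·2.998×10^8)/2.098×10^-18 = 9.47×10^-8 m = 94.7 nm.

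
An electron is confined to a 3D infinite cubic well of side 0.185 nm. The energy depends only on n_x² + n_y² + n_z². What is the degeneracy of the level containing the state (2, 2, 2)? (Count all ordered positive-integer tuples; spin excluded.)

degeneracy = 1

The level has n_x² + n_y² + n_z² = 12. The ordered positive-integer solutions are (2, 2, 2).
That gives 1 state.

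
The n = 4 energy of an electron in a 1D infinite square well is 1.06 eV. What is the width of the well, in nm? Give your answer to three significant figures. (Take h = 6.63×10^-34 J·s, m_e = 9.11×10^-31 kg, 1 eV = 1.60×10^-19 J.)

L = 2.39 nm

From E_n = n²h²/(8m_eL²), L = n·h/√(8m_eE_n).
E_4 = 1.06 eV = 1.696×10^-19 J, so L = 4·6.63×10^-34/√(8·9.11×10^-31·1.696×10^-19) = 2.39×10^-9 m = 2.39 nm.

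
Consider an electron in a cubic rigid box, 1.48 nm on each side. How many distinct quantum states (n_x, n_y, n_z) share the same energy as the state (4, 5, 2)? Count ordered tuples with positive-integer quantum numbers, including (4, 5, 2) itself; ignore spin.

degeneracy = 6

The level has n_x² + n_y² + n_z² = 45. The ordered positive-integer solutions are (2, 4, 5), (2, 5, 4), (4, 2, 5), (4, 5, 2), (5, 2, 4), (5, 4, 2).
That gives 6 states.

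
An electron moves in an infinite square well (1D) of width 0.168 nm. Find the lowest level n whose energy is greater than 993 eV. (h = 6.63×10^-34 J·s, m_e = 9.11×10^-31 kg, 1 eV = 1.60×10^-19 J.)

E_1 = h²/(8m_eL²) = 2.137×10^-18 J = 13.36 eV.
Need n² > 993/13.36 = 74.33, i.e. n > 8.621.
The smallest integer satisfying this is n = 9.

n = 9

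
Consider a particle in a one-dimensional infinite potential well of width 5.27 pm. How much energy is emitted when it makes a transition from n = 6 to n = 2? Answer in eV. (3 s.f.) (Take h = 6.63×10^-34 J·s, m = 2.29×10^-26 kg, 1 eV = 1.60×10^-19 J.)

|ΔE| = 17.3 eV

E_1 = h²/(8mL²) = 8.639×10^-20 J.
|ΔE| = |6² − 2²|·E_1 = 32·8.639×10^-20 J = 2.764×10^-18 J = 17.3 eV.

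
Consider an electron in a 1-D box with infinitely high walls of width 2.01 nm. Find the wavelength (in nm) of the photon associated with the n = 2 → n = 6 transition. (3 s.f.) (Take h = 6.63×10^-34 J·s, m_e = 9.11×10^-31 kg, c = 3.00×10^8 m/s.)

E_1 = h²/(8m_eL²) = 1.493×10^-20 J, so ΔE = (6² − 2²)E_1 = 4.778×10^-19 J.
λ = hc/ΔE = (6.63×10^-34·3.00×10^8)/4.778×10^-19 = 4.16×10^-7 m = 416 nm.

λ = 416 nm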